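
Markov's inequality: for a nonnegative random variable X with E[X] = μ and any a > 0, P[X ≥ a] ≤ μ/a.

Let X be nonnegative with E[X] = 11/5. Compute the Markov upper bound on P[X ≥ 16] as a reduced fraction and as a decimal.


μ = E[X] = 11/5, a = 16.
Markov: P[X ≥ 16] ≤ μ/a = (11/5)/16 = 11/80.
Numerically: ≈ 0.137500.
(Since a = 16 > μ = 2.200000, the bound 11/80 is < 1 and informative.)

P[X ≥ 16] ≤ 11/80 ≈ 0.137500.


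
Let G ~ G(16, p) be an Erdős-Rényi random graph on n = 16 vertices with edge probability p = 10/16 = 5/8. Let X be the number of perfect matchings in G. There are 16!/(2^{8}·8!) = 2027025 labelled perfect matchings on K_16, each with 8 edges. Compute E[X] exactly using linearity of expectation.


K_16 has 16!/(2^{8}·8!) = 2027025 labelled perfect matchings.
For each such perfect matching H, let X_H = 1 if all 8 edges of H are present in G. Then P[X_H = 1] = p^{8} = (5/8)^{8} = 390625/16777216.
By linearity of expectation: E[X] = Σ_H E[X_H] = 2027025 · p^{8} = 2027025 · 390625/16777216 = 791806640625/16777216.
Numerically: E[X] ≈ 4.72e+04.

E[X] = 2027025 · (5/8)^{8} = 791806640625/16777216 ≈ 4.72e+04.


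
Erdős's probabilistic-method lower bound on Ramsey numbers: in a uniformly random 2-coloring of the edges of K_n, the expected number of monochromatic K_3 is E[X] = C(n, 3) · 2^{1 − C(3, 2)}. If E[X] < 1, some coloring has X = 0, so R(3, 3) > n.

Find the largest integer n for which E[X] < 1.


We need C(n, 3) · 2^{1 − 3} < 1, i.e. C(n, 3) < 2^{3 − 1} = 4.
Check values of n near the boundary:
  n = 3: C(3, 3) = 1; 1 < 4? YES
  n = 4: C(4, 3) = 4; 4 < 4? NO
The largest n with C(n, 3) < 4 is n = 3 (where E[X] = 1/4 ≈ 0.250000). Hence R(3, 3) > 3, i.e. R(3, 3) ≥ 4.

Largest n = 3; hence R(3, 3) > 3.


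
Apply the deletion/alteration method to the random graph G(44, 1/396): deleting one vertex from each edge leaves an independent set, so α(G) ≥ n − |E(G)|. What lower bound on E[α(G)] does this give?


E[|E(G)|] = C(44, 2)·p = 946 · (1/396) = 43/18.
E[α(G)] ≥ n − E[|E(G)|] = 44 − 43/18 = 749/18.
Numerically: ≈ 41.6111.
(This is only a lower bound; the true E[α(G)] may be larger.)

E[α(G)] ≥ 749/18 ≈ 41.6111.


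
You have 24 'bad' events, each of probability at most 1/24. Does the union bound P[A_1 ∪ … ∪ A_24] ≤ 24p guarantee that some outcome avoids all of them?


Union bound: P[∪_{i=1}^{24} A_i] ≤ Σ_i P[A_i] ≤ 24·p = 24·(1/24) = 1.
Numerically: 1 ≈ 1.000000.
Is 1 < 1? NO.
Since the bound 1 is ≥ 1, the union bound is uninformative here; it does NOT by itself certify existence.

24·p = 1 ≈ 1.000000; existence NOT certified by the union bound.


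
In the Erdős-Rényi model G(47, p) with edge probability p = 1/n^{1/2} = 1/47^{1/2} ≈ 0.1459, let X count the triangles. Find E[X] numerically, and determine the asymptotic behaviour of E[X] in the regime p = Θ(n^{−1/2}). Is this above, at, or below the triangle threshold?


Number of potential triangles: C(47, 3) = 16215.
Each occurs with probability p³ ≈ (0.1459)³ ≈ 3.103510e-03.
By linearity: E[X] = C(47, 3)·p³ ≈ 16215 · 3.103510e-03 ≈ 50.3234.
Since α = 1/2 < 1, p = c/n^{1/2} ≫ 1/n is above the triangle threshold p ~ 1/n. Asymptotically E[X] ~ (c³/6)·n^{3(1−α)} = (1³/6)·n^{1.5} → ∞; triangles are abundant w.h.p.

E[X] ≈ 50.3234; in regime p = Θ(1/n^{1/2}) E[X] diverges (above the triangle threshold p ~ 1/n).


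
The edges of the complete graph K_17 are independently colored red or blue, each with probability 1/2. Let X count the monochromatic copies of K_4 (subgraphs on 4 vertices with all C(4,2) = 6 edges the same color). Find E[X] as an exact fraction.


Let X = Σ_S X_S over the C(17, 4) = 2380 subsets S of size 4, where X_S = 1 if the K_4 on S is monochromatic.
For a fixed S, the K_4 on S has C(4, 2) = 6 edges. P[all 6 edges red] = (1/2)^6, and likewise for blue, so P[monochromatic] = 2·(1/2)^6 = 2^{1 − 6} = 1/32.
By linearity of expectation: E[X] = C(17, 4) · 2^{1 − 6} = 2380 · 1/32 = 595/8.
Numerically: E[X] ≈ 74.375000.

E[X] = C(17,4)·2^(1−C(4,2)) = 595/8 ≈ 74.375000.


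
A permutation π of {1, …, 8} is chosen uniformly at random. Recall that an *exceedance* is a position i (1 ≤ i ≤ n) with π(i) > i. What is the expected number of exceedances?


Write X = Σ_{i=1}^{8} X_i, where X_i = 1_{π(i) > i}.
For each fixed i, π(i) is uniform over {1, …, 8} (marginal of a uniform permutation), so P[π(i) > i] = (n − i)/n. Summing: Σ_{i=1}^{8} (n − i)/n = (0 + 1 + … + 7)/8 = 8(8 − 1)/(2·8) = (8 − 1)/2.
Hence E[X] = Σ_{i=1}^{8} (8 − i)/8 = 7/2 ≈ 3.500.

E[X] = 7/2 = 3.500.


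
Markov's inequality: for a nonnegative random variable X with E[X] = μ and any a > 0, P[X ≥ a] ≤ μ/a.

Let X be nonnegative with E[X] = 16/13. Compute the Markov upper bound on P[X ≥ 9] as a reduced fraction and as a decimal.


μ = E[X] = 16/13, a = 9.
Markov: P[X ≥ 9] ≤ μ/a = (16/13)/9 = 16/117.
Numerically: ≈ 0.1368.
(Since a = 9 > μ = 1.2308, the bound 16/117 is < 1 and informative.)

P[X ≥ 9] ≤ 16/117 ≈ 0.1368.


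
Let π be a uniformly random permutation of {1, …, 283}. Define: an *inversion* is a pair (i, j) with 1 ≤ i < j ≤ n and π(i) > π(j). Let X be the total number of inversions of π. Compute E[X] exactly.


Write X = Σ X_I over the C(283, 2) = 39903 pairs i < j, with X_I the indicator of one inversion.
There are 39903 indicators.
For each fixed pair i < j, the values π(i) and π(j) are two distinct elements of {1, …, 283} in uniformly random order; by symmetry P[π(i) > π(j)] = 1/2.
By linearity: E[X] = 39903 · (1/2) = C(283, 2) · (1/2) = 39903/2 = 39903/2 ≈ 19951.5000.

E[X] = 39903/2 = 19951.5000.


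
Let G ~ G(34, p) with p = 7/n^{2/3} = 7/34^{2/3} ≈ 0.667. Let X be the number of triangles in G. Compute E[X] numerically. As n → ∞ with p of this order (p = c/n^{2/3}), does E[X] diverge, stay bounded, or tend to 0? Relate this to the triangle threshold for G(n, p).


Number of potential triangles: C(34, 3) = 5984.
Each occurs with probability p³ ≈ (0.667)³ ≈ 2.967128e-01.
By linearity: E[X] = C(34, 3)·p³ ≈ 5984 · 2.967128e-01 ≈ 1775.5294.
Since α = 2/3 < 1, p = c/n^{2/3} ≫ 1/n is above the triangle threshold p ~ 1/n. Asymptotically E[X] ~ (c³/6)·n^{3(1−α)} = (7³/6)·n^{1} → ∞; triangles are abundant w.h.p.

E[X] ≈ 1775.5294; in regime p = Θ(1/n^{2/3}) E[X] diverges (above the triangle threshold p ~ 1/n).


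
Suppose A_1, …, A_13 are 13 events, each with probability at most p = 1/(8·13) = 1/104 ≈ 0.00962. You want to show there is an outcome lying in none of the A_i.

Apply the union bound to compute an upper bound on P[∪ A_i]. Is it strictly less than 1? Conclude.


Union bound: P[∪_{i=1}^{13} A_i] ≤ Σ_i P[A_i] ≤ 13·p = 13·(1/104) = 1/8.
Numerically: 1/8 ≈ 0.12500.
Is 1/8 < 1? YES.
Since P[∪ A_i] ≤ 1/8 < 1, the complement has P[∩ A_i^c] ≥ 1 − 1/8 = 7/8 > 0, so some outcome avoids every A_i.

13·p = 1/8 ≈ 0.12500; existence CERTIFIED by the union bound.


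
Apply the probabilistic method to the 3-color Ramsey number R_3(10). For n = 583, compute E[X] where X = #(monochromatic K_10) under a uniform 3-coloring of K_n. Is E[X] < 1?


E[X] = C(583, 10) · 3^{1 − 45} = 1156690232601431494120 · 3^{−44} = 1156690232601431494120/984770902183611232881.
As a reduced fraction: E[X] = 1156690232601431494120/984770902183611232881 ≈ 1.17458.
Is E[X] < 1? NO.
Since E[X] ≥ 1, the first-moment bound is inconclusive at n = 583; it does NOT by itself certify R_3(10) > 583.

E[X] = 1156690232601431494120/984770902183611232881 ≈ 1.17458; E[X] ≥ 1; first-moment method inconclusive here.


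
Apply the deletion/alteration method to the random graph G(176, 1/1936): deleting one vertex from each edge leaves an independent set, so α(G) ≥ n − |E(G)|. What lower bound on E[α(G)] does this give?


E[|E(G)|] = C(176, 2)·p = 15400 · (1/1936) = 175/22.
E[α(G)] ≥ n − E[|E(G)|] = 176 − 175/22 = 3697/22.
Numerically: ≈ 168.0455.
(This is only a lower bound; the true E[α(G)] may be larger.)

E[α(G)] ≥ 3697/22 ≈ 168.0455.


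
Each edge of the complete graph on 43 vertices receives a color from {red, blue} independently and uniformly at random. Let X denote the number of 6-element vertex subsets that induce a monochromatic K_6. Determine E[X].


Let X = Σ_S X_S over the C(43, 6) = 6096454 subsets S of size 6, where X_S = 1 if the K_6 on S is monochromatic.
For a fixed S, the K_6 on S has C(6, 2) = 15 edges. P[all 15 edges red] = (1/2)^15, and likewise for blue, so P[monochromatic] = 2·(1/2)^15 = 2^{1 − 15} = 1/16384.
By linearity of expectation: E[X] = C(43, 6) · 2^{1 − 15} = 6096454 · 1/16384 = 3048227/8192.
Numerically: E[X] ≈ 372.098022.

E[X] = C(43,6)·2^(1−C(6,2)) = 3048227/8192 ≈ 372.098022.


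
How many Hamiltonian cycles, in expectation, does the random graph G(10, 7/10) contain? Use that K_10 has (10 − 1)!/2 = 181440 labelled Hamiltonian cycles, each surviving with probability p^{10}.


K_10 has (10 − 1)!/2 = 181440 labelled Hamiltonian cycles.
For each such Hamiltonian cycle H, let X_H = 1 if all 10 edges of H are present in G. Then P[X_H = 1] = p^{10} = (7/10)^{10} = 282475249/10000000000.
Summing the indicators: E[X] = Σ_H E[X_H] = 181440 · p^{10} = 181440 · 282475249/10000000000 = 160163466183/31250000.
Numerically: E[X] ≈ 5125.23.

E[X] = 181440 · (7/10)^{10} = 160163466183/31250000 ≈ 5125.23.


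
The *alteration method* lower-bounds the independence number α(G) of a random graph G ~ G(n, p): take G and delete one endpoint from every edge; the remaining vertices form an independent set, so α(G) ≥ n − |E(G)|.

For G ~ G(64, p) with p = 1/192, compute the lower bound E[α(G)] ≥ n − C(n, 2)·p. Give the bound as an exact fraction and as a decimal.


E[|E(G)|] = C(64, 2)·p = 2016 · (1/192) = 21/2.
E[α(G)] ≥ n − E[|E(G)|] = 64 − 21/2 = 107/2.
Numerically: ≈ 53.500000.
(This is only a lower bound; the true E[α(G)] may be larger.)

E[α(G)] ≥ 107/2 ≈ 53.500000.


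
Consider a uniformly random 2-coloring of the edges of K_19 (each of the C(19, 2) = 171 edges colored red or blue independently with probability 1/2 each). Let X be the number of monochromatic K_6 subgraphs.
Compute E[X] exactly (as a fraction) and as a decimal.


Let X = Σ_S X_S over the C(19, 6) = 27132 subsets S of size 6, where X_S = 1 if the K_6 on S is monochromatic.
For a fixed S, the K_6 on S has C(6, 2) = 15 edges. P[all 15 edges red] = (1/2)^15, and likewise for blue, so P[monochromatic] = 2·(1/2)^15 = 2^{1 − 15} = 1/16384.
By linearity: E[X] = C(19, 6) · 2^{1 − 15} = 27132 · 1/16384 = 6783/4096.
Numerically: E[X] ≈ 1.656006.

E[X] = C(19,6)·2^(1−C(6,2)) = 6783/4096 ≈ 1.656006.


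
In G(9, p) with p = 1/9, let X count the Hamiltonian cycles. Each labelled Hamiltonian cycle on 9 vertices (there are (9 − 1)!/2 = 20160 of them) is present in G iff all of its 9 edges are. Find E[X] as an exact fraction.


K_9 has (9 − 1)!/2 = 20160 labelled Hamiltonian cycles.
For each such Hamiltonian cycle H, let X_H = 1 if all 9 edges of H are present in G. Then P[X_H = 1] = p^{9} = (1/9)^{9} = 1/387420489.
By linearity: E[X] = Σ_H E[X_H] = 20160 · p^{9} = 20160 · 1/387420489 = 2240/43046721.
Numerically: E[X] ≈ 5.2e-05.

E[X] = 20160 · (1/9)^{9} = 2240/43046721 ≈ 5.2e-05.


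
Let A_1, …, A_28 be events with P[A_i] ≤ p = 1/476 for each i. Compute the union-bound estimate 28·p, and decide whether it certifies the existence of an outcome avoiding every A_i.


Union bound: P[∪_{i=1}^{28} A_i] ≤ Σ_i P[A_i] ≤ 28·p = 28·(1/476) = 1/17.
Numerically: 1/17 ≈ 0.05882.
Is 1/17 < 1? YES.
Since P[∪ A_i] ≤ 1/17 < 1, the complement has P[∩ A_i^c] ≥ 1 − 1/17 = 16/17 > 0, so some outcome avoids every A_i.

28·p = 1/17 ≈ 0.05882; existence CERTIFIED by the union bound.


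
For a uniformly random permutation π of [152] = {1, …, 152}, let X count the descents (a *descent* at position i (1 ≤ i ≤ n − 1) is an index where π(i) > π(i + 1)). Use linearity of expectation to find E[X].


Write X = Σ X_I over i = 1, …, 151, with X_I the indicator of one descent.
There are 151 indicators.
For each fixed i, the pair (π(i), π(i+1)) is a uniformly random ordered pair of distinct values from {1, …, 152}; by symmetry P[π(i) > π(i+1)] = 1/2.
By linearity: E[X] = 151 · (1/2) = (152 − 1) · (1/2) = 151/2 ≈ 75.500.

E[X] = 151/2 = 75.500.


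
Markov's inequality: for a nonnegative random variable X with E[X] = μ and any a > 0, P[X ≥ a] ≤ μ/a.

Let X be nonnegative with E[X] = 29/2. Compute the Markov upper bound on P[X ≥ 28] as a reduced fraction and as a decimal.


μ = E[X] = 29/2, a = 28.
Markov: P[X ≥ 28] ≤ μ/a = (29/2)/28 = 29/56.
Numerically: ≈ 0.518.
(Since a = 28 > μ = 14.500, the bound 29/56 is < 1 and informative.)

P[X ≥ 28] ≤ 29/56 ≈ 0.518.


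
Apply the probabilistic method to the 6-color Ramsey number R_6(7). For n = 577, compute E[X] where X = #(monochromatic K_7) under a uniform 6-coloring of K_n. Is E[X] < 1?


E[X] = C(577, 7) · 6^{1 − 21} = 4073186129881440 · 6^{−20} = 4073186129881440/3656158440062976.
As a reduced fraction: E[X] = 42429022186265/38084983750656 ≈ 1.1141.
Is E[X] < 1? NO.
Since E[X] ≥ 1, the first-moment bound is inconclusive at n = 577; it does NOT by itself certify R_6(7) > 577.

E[X] = 42429022186265/38084983750656 ≈ 1.1141; E[X] ≥ 1; first-moment method inconclusive here.


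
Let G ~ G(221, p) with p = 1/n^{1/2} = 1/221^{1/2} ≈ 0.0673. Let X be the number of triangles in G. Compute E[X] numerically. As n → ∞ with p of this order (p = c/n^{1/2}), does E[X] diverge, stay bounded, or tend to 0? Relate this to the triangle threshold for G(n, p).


Number of potential triangles: C(221, 3) = 1774630.
Each occurs with probability p³ ≈ (0.0673)³ ≈ 3.04377e-04.
By linearity: E[X] = C(221, 3)·p³ ≈ 1774630 · 3.04377e-04 ≈ 540.156.
Since α = 1/2 < 1, p = c/n^{1/2} ≫ 1/n is above the triangle threshold p ~ 1/n. Asymptotically E[X] ~ (c³/6)·n^{3(1−α)} = (1³/6)·n^{1.5} → ∞; triangles are abundant w.h.p.

E[X] ≈ 540.156; in regime p = Θ(1/n^{1/2}) E[X] diverges (above the triangle threshold p ~ 1/n).


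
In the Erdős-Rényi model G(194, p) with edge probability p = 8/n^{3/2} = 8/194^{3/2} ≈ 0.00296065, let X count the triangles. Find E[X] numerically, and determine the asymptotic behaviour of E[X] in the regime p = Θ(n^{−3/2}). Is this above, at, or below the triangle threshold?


Number of potential triangles: C(194, 3) = 1198144.
Each occurs with probability p³ ≈ (0.00296065)³ ≈ 2.59514827e-08.
By linearity: E[X] = C(194, 3)·p³ ≈ 1198144 · 2.59514827e-08 ≈ 0.031094.
Since α = 3/2 > 1, p = c/n^{3/2} = o(1/n) is below the triangle threshold p ~ 1/n. Asymptotically E[X] ~ (c³/6)·n^{3(1−α)} = (8³/6)·n^{-1.5} → 0, so by Markov's inequality G has no triangles w.h.p.

E[X] ≈ 0.031094; in regime p = Θ(1/n^{3/2}) E[X] tends to 0 (below the triangle threshold p ~ 1/n).


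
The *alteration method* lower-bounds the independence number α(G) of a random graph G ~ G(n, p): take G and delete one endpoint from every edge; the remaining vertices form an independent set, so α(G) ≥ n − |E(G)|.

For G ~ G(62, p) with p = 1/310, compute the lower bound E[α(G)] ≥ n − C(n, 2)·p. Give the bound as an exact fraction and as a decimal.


E[|E(G)|] = C(62, 2)·p = 1891 · (1/310) = 61/10.
E[α(G)] ≥ n − E[|E(G)|] = 62 − 61/10 = 559/10.
Numerically: ≈ 55.900.
(This is only a lower bound; the true E[α(G)] may be larger.)

E[α(G)] ≥ 559/10 ≈ 55.900.


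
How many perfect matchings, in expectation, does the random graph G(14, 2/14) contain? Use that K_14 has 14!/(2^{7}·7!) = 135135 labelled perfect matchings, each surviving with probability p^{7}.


K_14 has 14!/(2^{7}·7!) = 135135 labelled perfect matchings.
For each such perfect matching H, let X_H = 1 if all 7 edges of H are present in G. Then P[X_H = 1] = p^{7} = (1/7)^{7} = 1/823543.
By linearity: E[X] = Σ_H E[X_H] = 135135 · p^{7} = 135135 · 1/823543 = 19305/117649.
Numerically: E[X] ≈ 0.1641.

E[X] = 135135 · (1/7)^{7} = 19305/117649 ≈ 0.1641.


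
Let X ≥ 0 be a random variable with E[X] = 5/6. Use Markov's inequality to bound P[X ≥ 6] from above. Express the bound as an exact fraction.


μ = E[X] = 5/6, a = 6.
Markov: P[X ≥ 6] ≤ μ/a = (5/6)/6 = 5/36.
Numerically: ≈ 0.138889.
(Since a = 6 > μ = 0.833333, the bound 5/36 is < 1 and informative.)

P[X ≥ 6] ≤ 5/36 ≈ 0.138889.


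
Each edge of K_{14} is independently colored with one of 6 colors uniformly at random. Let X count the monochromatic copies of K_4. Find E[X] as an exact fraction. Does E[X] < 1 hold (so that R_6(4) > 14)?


E[X] = C(14, 4) · 6^{1 − 6} = 1001 · 6^{−5} = 1001/7776.
As a reduced fraction: E[X] = 1001/7776 ≈ 0.129.
Is E[X] < 1? YES.
Since E[X] < 1, there exists a 6-coloring of K_{14} with no monochromatic K_4; hence R_6(4) > 14.

E[X] = 1001/7776 ≈ 0.129; E[X] < 1, so R_6(4) > 14.


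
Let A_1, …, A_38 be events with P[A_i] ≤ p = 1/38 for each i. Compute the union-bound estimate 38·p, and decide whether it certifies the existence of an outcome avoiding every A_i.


Union bound: P[∪_{i=1}^{38} A_i] ≤ Σ_i P[A_i] ≤ 38·p = 38·(1/38) = 1.
Numerically: 1 ≈ 1.00000.
Is 1 < 1? NO.
Since the bound 1 is ≥ 1, the union bound is uninformative here; it does NOT by itself certify existence.

38·p = 1 ≈ 1.00000; existence NOT certified by the union bound.


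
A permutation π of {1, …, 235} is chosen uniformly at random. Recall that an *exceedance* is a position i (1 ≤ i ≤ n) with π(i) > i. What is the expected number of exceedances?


Write X = Σ_{i=1}^{235} X_i, where X_i = 1_{π(i) > i}.
For each fixed i, π(i) is uniform over {1, …, 235} (marginal of a uniform permutation), so P[π(i) > i] = (n − i)/n. Summing: Σ_{i=1}^{235} (n − i)/n = (0 + 1 + … + 234)/235 = 235(235 − 1)/(2·235) = (235 − 1)/2.
Hence E[X] = Σ_{i=1}^{235} (235 − i)/235 = 117 ≈ 117.000.

E[X] = 117 = 117.000.


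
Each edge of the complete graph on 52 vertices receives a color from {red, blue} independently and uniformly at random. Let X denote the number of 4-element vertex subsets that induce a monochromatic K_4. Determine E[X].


Let X = Σ_S X_S over the C(52, 4) = 270725 subsets S of size 4, where X_S = 1 if the K_4 on S is monochromatic.
For a fixed S, the K_4 on S has C(4, 2) = 6 edges. P[all 6 edges red] = (1/2)^6, and likewise for blue, so P[monochromatic] = 2·(1/2)^6 = 2^{1 − 6} = 1/32.
Summing: E[X] = C(52, 4) · 2^{1 − 6} = 270725 · 1/32 = 270725/32.
Numerically: E[X] ≈ 8460.156250.

E[X] = C(52,4)·2^(1−C(4,2)) = 270725/32 ≈ 8460.156250.


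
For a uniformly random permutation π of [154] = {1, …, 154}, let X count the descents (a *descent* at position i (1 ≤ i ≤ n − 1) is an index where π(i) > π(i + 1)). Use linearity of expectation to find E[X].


Write X = Σ X_I over i = 1, …, 153, with X_I the indicator of one descent.
There are 153 indicators.
For each fixed i, the pair (π(i), π(i+1)) is a uniformly random ordered pair of distinct values from {1, …, 154}; by symmetry P[π(i) > π(i+1)] = 1/2.
By linearity: E[X] = 153 · (1/2) = (154 − 1) · (1/2) = 153/2 ≈ 76.500.

E[X] = 153/2 = 76.500.


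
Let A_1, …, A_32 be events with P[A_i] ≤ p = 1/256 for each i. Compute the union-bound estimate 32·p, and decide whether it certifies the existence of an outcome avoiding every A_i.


Union bound: P[∪_{i=1}^{32} A_i] ≤ Σ_i P[A_i] ≤ 32·p = 32·(1/256) = 1/8.
Numerically: 1/8 ≈ 0.1250.
Is 1/8 < 1? YES.
Since P[∪ A_i] ≤ 1/8 < 1, the complement has P[∩ A_i^c] ≥ 1 − 1/8 = 7/8 > 0, so some outcome avoids every A_i.

32·p = 1/8 ≈ 0.1250; existence CERTIFIED by the union bound.


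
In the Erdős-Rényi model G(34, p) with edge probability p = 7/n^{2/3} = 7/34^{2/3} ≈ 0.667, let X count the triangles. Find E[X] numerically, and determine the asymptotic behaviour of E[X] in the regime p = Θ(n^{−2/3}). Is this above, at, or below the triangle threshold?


Number of potential triangles: C(34, 3) = 5984.
Each occurs with probability p³ ≈ (0.667)³ ≈ 2.96713e-01.
By linearity: E[X] = C(34, 3)·p³ ≈ 5984 · 2.96713e-01 ≈ 1775.529.
Since α = 2/3 < 1, p = c/n^{2/3} ≫ 1/n is above the triangle threshold p ~ 1/n. Asymptotically E[X] ~ (c³/6)·n^{3(1−α)} = (7³/6)·n^{1} → ∞; triangles are abundant w.h.p.

E[X] ≈ 1775.529; in regime p = Θ(1/n^{2/3}) E[X] diverges (above the triangle threshold p ~ 1/n).


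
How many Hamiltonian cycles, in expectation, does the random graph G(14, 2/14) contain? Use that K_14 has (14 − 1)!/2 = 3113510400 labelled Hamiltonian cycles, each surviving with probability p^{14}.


K_14 has (14 − 1)!/2 = 3113510400 labelled Hamiltonian cycles.
For each such Hamiltonian cycle H, let X_H = 1 if all 14 edges of H are present in G. Then P[X_H = 1] = p^{14} = (1/7)^{14} = 1/678223072849.
By linearity of expectation: E[X] = Σ_H E[X_H] = 3113510400 · p^{14} = 3113510400 · 1/678223072849 = 444787200/96889010407.
Numerically: E[X] ≈ 0.00459.

E[X] = 3113510400 · (1/7)^{14} = 444787200/96889010407 ≈ 0.00459.


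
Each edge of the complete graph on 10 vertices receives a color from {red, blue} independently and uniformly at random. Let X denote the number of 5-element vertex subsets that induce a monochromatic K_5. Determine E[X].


Let X = Σ_S X_S over the C(10, 5) = 252 subsets S of size 5, where X_S = 1 if the K_5 on S is monochromatic.
For a fixed S, the K_5 on S has C(5, 2) = 10 edges. P[all 10 edges red] = (1/2)^10, and likewise for blue, so P[monochromatic] = 2·(1/2)^10 = 2^{1 − 10} = 1/512.
By linearity of expectation: E[X] = C(10, 5) · 2^{1 − 10} = 252 · 1/512 = 63/128.
Numerically: E[X] ≈ 0.492188.

E[X] = C(10,5)·2^(1−C(5,2)) = 63/128 ≈ 0.492188.


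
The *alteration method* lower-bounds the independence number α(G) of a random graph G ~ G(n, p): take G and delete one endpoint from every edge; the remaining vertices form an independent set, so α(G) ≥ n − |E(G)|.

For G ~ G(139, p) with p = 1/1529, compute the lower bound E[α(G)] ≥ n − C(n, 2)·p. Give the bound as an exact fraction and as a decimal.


E[|E(G)|] = C(139, 2)·p = 9591 · (1/1529) = 69/11.
E[α(G)] ≥ n − E[|E(G)|] = 139 − 69/11 = 1460/11.
Numerically: ≈ 132.727273.
(This is only a lower bound; the true E[α(G)] may be larger.)

E[α(G)] ≥ 1460/11 ≈ 132.727273.


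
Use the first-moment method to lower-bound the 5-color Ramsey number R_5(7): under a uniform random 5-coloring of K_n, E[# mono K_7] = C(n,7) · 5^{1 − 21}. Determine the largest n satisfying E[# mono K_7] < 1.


We need C(n, 7) · 5^{1 − 21} < 1, i.e. C(n, 7) < 5^{21 − 1} = 95367431640625.
Check values of n near the boundary:
  n = 334: C(334, 7) = 86359460961576; 86359460961576 < 95367431640625? YES
  n = 335: C(335, 7) = 88202498238195; 88202498238195 < 95367431640625? YES
  n = 336: C(336, 7) = 90079147136880; 90079147136880 < 95367431640625? YES
  n = 337: C(337, 7) = 91989916924632; 91989916924632 < 95367431640625? YES
  n = 338: C(338, 7) = 93935323022736; 93935323022736 < 95367431640625? YES
  n = 339: C(339, 7) = 95915887062372; 95915887062372 < 95367431640625? NO
  n = 340: C(340, 7) = 97932136940560; 97932136940560 < 95367431640625? NO
  n = 341: C(341, 7) = 99984606876440; 99984606876440 < 95367431640625? NO
The largest n with C(n, 7) < 95367431640625 is n = 338 (where E[X] = 93935323022736/95367431640625 ≈ 0.9850). Hence R_5(7) > 338, i.e. R_5(7) ≥ 339.

Largest n = 338; hence R_5(7) > 338.


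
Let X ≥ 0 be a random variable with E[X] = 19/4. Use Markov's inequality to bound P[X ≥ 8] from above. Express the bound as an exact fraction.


μ = E[X] = 19/4, a = 8.
Markov: P[X ≥ 8] ≤ μ/a = (19/4)/8 = 19/32.
Numerically: ≈ 0.59375.
(Since a = 8 > μ = 4.75000, the bound 19/32 is < 1 and informative.)

P[X ≥ 8] ≤ 19/32 ≈ 0.59375.


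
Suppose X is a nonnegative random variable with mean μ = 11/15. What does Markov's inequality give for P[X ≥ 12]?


μ = E[X] = 11/15, a = 12.
Markov: P[X ≥ 12] ≤ μ/a = (11/15)/12 = 11/180.
Numerically: ≈ 0.061111.
(Since a = 12 > μ = 0.733333, the bound 11/180 is < 1 and informative.)

P[X ≥ 12] ≤ 11/180 ≈ 0.061111.


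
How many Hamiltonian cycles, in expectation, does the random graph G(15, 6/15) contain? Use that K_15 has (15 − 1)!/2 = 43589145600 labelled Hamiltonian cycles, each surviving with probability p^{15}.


K_15 has (15 − 1)!/2 = 43589145600 labelled Hamiltonian cycles.
For each such Hamiltonian cycle H, let X_H = 1 if all 15 edges of H are present in G. Then P[X_H = 1] = p^{15} = (2/5)^{15} = 32768/30517578125.
Summing the indicators: E[X] = Σ_H E[X_H] = 43589145600 · p^{15} = 43589145600 · 32768/30517578125 = 57133164920832/1220703125.
Numerically: E[X] ≈ 46803.5.

E[X] = 43589145600 · (2/5)^{15} = 57133164920832/1220703125 ≈ 46803.5.


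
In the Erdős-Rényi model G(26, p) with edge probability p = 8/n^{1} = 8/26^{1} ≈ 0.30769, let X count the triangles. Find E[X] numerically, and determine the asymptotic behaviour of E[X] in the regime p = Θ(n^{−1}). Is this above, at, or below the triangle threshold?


Number of potential triangles: C(26, 3) = 2600.
Each occurs with probability p³ ≈ (0.30769)³ ≈ 2.9130633e-02.
By linearity: E[X] = C(26, 3)·p³ ≈ 2600 · 2.9130633e-02 ≈ 75.73964.
Here α = 1, so p = 8/n is exactly at the triangle threshold p ~ 1/n. Asymptotically E[X] → c³/6 = 8³/6 = 256/3 ≈ 85.33333, a bounded constant. In this regime the triangle count is asymptotically Poisson(c³/6).

E[X] ≈ 75.73964; in regime p = Θ(1/n^{1}) E[X] stays bounded (at the triangle threshold p ~ 1/n).


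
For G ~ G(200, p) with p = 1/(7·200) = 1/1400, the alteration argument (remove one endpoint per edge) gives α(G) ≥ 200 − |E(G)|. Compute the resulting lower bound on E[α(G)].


E[|E(G)|] = C(200, 2)·p = 19900 · (1/1400) = 199/14.
E[α(G)] ≥ n − E[|E(G)|] = 200 − 199/14 = 2601/14.
Numerically: ≈ 185.785714.
(This is only a lower bound; the true E[α(G)] may be larger.)

E[α(G)] ≥ 2601/14 ≈ 185.785714.


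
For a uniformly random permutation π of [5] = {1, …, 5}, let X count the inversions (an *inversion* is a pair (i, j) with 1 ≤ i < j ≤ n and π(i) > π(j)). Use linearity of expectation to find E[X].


Write X = Σ X_I over the C(5, 2) = 10 pairs i < j, with X_I the indicator of one inversion.
There are 10 indicators.
For each fixed pair i < j, the values π(i) and π(j) are two distinct elements of {1, …, 5} in uniformly random order; by symmetry P[π(i) > π(j)] = 1/2.
By linearity: E[X] = 10 · (1/2) = C(5, 2) · (1/2) = 10/2 = 5 ≈ 5.000.

E[X] = 5 = 5.000.


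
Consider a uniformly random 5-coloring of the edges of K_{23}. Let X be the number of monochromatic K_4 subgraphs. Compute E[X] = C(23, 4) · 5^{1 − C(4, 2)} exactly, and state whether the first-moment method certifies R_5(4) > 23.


E[X] = C(23, 4) · 5^{1 − 6} = 8855 · 5^{−5} = 8855/3125.
As a reduced fraction: E[X] = 1771/625 ≈ 2.83360.
Is E[X] < 1? NO.
Since E[X] ≥ 1, the first-moment bound is inconclusive at n = 23; it does NOT by itself certify R_5(4) > 23.

E[X] = 1771/625 ≈ 2.83360; E[X] ≥ 1; first-moment method inconclusive here.


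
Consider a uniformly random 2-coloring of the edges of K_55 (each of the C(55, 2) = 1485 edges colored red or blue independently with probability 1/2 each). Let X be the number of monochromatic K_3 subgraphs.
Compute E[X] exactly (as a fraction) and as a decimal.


Let X = Σ_S X_S over the C(55, 3) = 26235 subsets S of size 3, where X_S = 1 if the K_3 on S is monochromatic.
For a fixed S, the K_3 on S has C(3, 2) = 3 edges. P[all 3 edges red] = (1/2)^3, and likewise for blue, so P[monochromatic] = 2·(1/2)^3 = 2^{1 − 3} = 1/4.
By linearity: E[X] = C(55, 3) · 2^{1 − 3} = 26235 · 1/4 = 26235/4.
Numerically: E[X] ≈ 6558.7500.

E[X] = C(55,3)·2^(1−C(3,2)) = 26235/4 ≈ 6558.7500.


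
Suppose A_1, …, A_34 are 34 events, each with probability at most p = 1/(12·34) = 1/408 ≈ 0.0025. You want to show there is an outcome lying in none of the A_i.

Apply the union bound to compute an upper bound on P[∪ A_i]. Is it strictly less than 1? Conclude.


Union bound: P[∪_{i=1}^{34} A_i] ≤ Σ_i P[A_i] ≤ 34·p = 34·(1/408) = 1/12.
Numerically: 1/12 ≈ 0.0833.
Is 1/12 < 1? YES.
Since P[∪ A_i] ≤ 1/12 < 1, the complement has P[∩ A_i^c] ≥ 1 − 1/12 = 11/12 > 0, so some outcome avoids every A_i.

34·p = 1/12 ≈ 0.0833; existence CERTIFIED by the union bound.


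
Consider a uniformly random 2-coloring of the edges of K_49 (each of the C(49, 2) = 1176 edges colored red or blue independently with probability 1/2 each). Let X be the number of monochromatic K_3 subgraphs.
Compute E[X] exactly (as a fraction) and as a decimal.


Let X = Σ_S X_S over the C(49, 3) = 18424 subsets S of size 3, where X_S = 1 if the K_3 on S is monochromatic.
For a fixed S, the K_3 on S has C(3, 2) = 3 edges. P[all 3 edges red] = (1/2)^3, and likewise for blue, so P[monochromatic] = 2·(1/2)^3 = 2^{1 − 3} = 1/4.
By linearity: E[X] = C(49, 3) · 2^{1 − 3} = 18424 · 1/4 = 4606.
Numerically: E[X] ≈ 4606.000000.

E[X] = C(49,3)·2^(1−C(3,2)) = 4606 ≈ 4606.000000.


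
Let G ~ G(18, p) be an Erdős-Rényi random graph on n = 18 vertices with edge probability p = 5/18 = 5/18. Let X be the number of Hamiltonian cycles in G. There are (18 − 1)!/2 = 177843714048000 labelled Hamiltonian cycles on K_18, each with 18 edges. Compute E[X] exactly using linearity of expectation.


K_18 has (18 − 1)!/2 = 177843714048000 labelled Hamiltonian cycles.
For each such Hamiltonian cycle H, let X_H = 1 if all 18 edges of H are present in G. Then P[X_H = 1] = p^{18} = (5/18)^{18} = 3814697265625/39346408075296537575424.
By linearity: E[X] = Σ_H E[X_H] = 177843714048000 · p^{18} = 177843714048000 · 3814697265625/39346408075296537575424 = 56800365447998046875/3294258113514384.
Numerically: E[X] ≈ 17242.

E[X] = 177843714048000 · (5/18)^{18} = 56800365447998046875/3294258113514384 ≈ 17242.


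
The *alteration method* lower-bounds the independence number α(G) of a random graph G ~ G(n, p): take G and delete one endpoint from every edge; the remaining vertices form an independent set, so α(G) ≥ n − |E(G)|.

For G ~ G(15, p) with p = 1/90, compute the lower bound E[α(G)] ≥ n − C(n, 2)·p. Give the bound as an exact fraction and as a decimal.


E[|E(G)|] = C(15, 2)·p = 105 · (1/90) = 7/6.
E[α(G)] ≥ n − E[|E(G)|] = 15 − 7/6 = 83/6.
Numerically: ≈ 13.833.
(This is only a lower bound; the true E[α(G)] may be larger.)

E[α(G)] ≥ 83/6 ≈ 13.833.


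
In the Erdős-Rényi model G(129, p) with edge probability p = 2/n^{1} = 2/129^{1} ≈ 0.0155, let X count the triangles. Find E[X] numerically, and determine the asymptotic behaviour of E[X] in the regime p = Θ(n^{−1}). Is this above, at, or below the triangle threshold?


Number of potential triangles: C(129, 3) = 349504.
Each occurs with probability p³ ≈ (0.0155)³ ≈ 3.72667e-06.
By linearity: E[X] = C(129, 3)·p³ ≈ 349504 · 3.72667e-06 ≈ 1.302.
Here α = 1, so p = 2/n is exactly at the triangle threshold p ~ 1/n. Asymptotically E[X] → c³/6 = 2³/6 = 4/3 ≈ 1.333, a bounded constant. In this regime the triangle count is asymptotically Poisson(c³/6).

E[X] ≈ 1.302; in regime p = Θ(1/n^{1}) E[X] stays bounded (at the triangle threshold p ~ 1/n).


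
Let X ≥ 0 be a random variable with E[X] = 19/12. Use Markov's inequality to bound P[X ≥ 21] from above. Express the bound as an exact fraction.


μ = E[X] = 19/12, a = 21.
Markov: P[X ≥ 21] ≤ μ/a = (19/12)/21 = 19/252.
Numerically: ≈ 0.0754.
(Since a = 21 > μ = 1.5833, the bound 19/252 is < 1 and informative.)

P[X ≥ 21] ≤ 19/252 ≈ 0.0754.


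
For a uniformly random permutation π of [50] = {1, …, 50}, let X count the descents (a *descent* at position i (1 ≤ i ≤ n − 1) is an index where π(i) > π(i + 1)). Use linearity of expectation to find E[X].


Write X = Σ X_I over i = 1, …, 49, with X_I the indicator of one descent.
There are 49 indicators.
For each fixed i, the pair (π(i), π(i+1)) is a uniformly random ordered pair of distinct values from {1, …, 50}; by symmetry P[π(i) > π(i+1)] = 1/2.
By linearity: E[X] = 49 · (1/2) = (50 − 1) · (1/2) = 49/2 ≈ 24.5000.

E[X] = 49/2 = 24.5000.


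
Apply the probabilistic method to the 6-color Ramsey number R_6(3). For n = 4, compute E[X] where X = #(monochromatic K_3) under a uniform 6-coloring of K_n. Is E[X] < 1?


E[X] = C(4, 3) · 6^{1 − 3} = 4 · 6^{−2} = 4/36.
As a reduced fraction: E[X] = 1/9 ≈ 0.11111.
Is E[X] < 1? YES.
Since E[X] < 1, there exists a 6-coloring of K_{4} with no monochromatic K_3; hence R_6(3) > 4.

E[X] = 1/9 ≈ 0.11111; E[X] < 1, so R_6(3) > 4.


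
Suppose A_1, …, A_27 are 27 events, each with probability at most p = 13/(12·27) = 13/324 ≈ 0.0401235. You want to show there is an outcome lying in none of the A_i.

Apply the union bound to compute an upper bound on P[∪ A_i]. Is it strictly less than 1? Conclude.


Union bound: P[∪_{i=1}^{27} A_i] ≤ Σ_i P[A_i] ≤ 27·p = 27·(13/324) = 13/12.
Numerically: 13/12 ≈ 1.0833333.
Is 13/12 < 1? NO.
Since the bound 13/12 is ≥ 1, the union bound is uninformative here; it does NOT by itself certify existence.

27·p = 13/12 ≈ 1.0833333; existence NOT certified by the union bound.


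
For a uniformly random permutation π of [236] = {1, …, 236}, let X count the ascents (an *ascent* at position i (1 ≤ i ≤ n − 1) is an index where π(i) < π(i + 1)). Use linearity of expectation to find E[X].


Write X = Σ X_I over i = 1, …, 235, with X_I the indicator of one ascent.
There are 235 indicators.
For each fixed i, the pair (π(i), π(i+1)) is a uniformly random ordered pair of distinct values from {1, …, 236}; by symmetry P[π(i) < π(i+1)] = 1/2.
By linearity: E[X] = 235 · (1/2) = (236 − 1) · (1/2) = 235/2 ≈ 117.500000.

E[X] = 235/2 = 117.500000.


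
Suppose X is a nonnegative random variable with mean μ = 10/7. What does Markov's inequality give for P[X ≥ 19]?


μ = E[X] = 10/7, a = 19.
Markov: P[X ≥ 19] ≤ μ/a = (10/7)/19 = 10/133.
Numerically: ≈ 0.0752.
(Since a = 19 > μ = 1.4286, the bound 10/133 is < 1 and informative.)

P[X ≥ 19] ≤ 10/133 ≈ 0.0752.


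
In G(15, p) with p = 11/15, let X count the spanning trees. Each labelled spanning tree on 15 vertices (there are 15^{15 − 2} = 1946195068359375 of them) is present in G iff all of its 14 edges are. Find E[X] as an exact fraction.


K_15 has 15^{15 − 2} = 1946195068359375 labelled spanning trees.
For each such spanning tree H, let X_H = 1 if all 14 edges of H are present in G. Then P[X_H = 1] = p^{14} = (11/15)^{14} = 379749833583241/29192926025390625.
By linearity of expectation: E[X] = Σ_H E[X_H] = 1946195068359375 · p^{14} = 1946195068359375 · 379749833583241/29192926025390625 = 379749833583241/15.
Numerically: E[X] ≈ 2.5317e+13.

E[X] = 1946195068359375 · (11/15)^{14} = 379749833583241/15 ≈ 2.5317e+13.


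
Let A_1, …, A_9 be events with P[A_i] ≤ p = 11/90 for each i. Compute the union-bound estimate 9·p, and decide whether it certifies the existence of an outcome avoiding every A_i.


Union bound: P[∪_{i=1}^{9} A_i] ≤ Σ_i P[A_i] ≤ 9·p = 9·(11/90) = 11/10.
Numerically: 11/10 ≈ 1.1000000.
Is 11/10 < 1? NO.
Since the bound 11/10 is ≥ 1, the union bound is uninformative here; it does NOT by itself certify existence.

9·p = 11/10 ≈ 1.1000000; existence NOT certified by the union bound.


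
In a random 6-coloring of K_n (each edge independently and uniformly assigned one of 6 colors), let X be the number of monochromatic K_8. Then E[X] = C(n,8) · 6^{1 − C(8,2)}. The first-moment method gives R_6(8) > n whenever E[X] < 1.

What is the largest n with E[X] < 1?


We need C(n, 8) · 6^{1 − 28} < 1, i.e. C(n, 8) < 6^{28 − 1} = 1023490369077469249536.
Check values of n near the boundary:
  n = 1594: C(1594, 8) = 1015652773590544255167; 1015652773590544255167 < 1023490369077469249536? YES
  n = 1595: C(1595, 8) = 1020772636343363633895; 1020772636343363633895 < 1023490369077469249536? YES
  n = 1596: C(1596, 8) = 1025915067760710553965; 1025915067760710553965 < 1023490369077469249536? NO
  n = 1597: C(1597, 8) = 1031080153060953275445; 1031080153060953275445 < 1023490369077469249536? NO
The largest n with C(n, 8) < 1023490369077469249536 is n = 1595 (where E[X] = 113419181815929292655/113721152119718805504 ≈ 0.9973). Hence R_6(8) > 1595, i.e. R_6(8) ≥ 1596.

Largest n = 1595; hence R_6(8) > 1595.


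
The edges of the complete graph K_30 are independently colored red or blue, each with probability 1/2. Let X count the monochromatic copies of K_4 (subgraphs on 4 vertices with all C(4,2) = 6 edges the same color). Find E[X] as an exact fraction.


Let X = Σ_S X_S over the C(30, 4) = 27405 subsets S of size 4, where X_S = 1 if the K_4 on S is monochromatic.
For a fixed S, the K_4 on S has C(4, 2) = 6 edges. P[all 6 edges red] = (1/2)^6, and likewise for blue, so P[monochromatic] = 2·(1/2)^6 = 2^{1 − 6} = 1/32.
By linearity of expectation: E[X] = C(30, 4) · 2^{1 − 6} = 27405 · 1/32 = 27405/32.
Numerically: E[X] ≈ 856.4062.

E[X] = C(30,4)·2^(1−C(4,2)) = 27405/32 ≈ 856.4062.


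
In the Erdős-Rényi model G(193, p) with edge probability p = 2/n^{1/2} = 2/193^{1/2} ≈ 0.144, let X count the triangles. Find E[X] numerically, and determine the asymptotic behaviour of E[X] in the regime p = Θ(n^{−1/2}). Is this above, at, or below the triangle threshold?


Number of potential triangles: C(193, 3) = 1179616.
Each occurs with probability p³ ≈ (0.144)³ ≈ 2.983692e-03.
By linearity: E[X] = C(193, 3)·p³ ≈ 1179616 · 2.983692e-03 ≈ 3519.6111.
Since α = 1/2 < 1, p = c/n^{1/2} ≫ 1/n is above the triangle threshold p ~ 1/n. Asymptotically E[X] ~ (c³/6)·n^{3(1−α)} = (2³/6)·n^{1.5} → ∞; triangles are abundant w.h.p.

E[X] ≈ 3519.6111; in regime p = Θ(1/n^{1/2}) E[X] diverges (above the triangle threshold p ~ 1/n).


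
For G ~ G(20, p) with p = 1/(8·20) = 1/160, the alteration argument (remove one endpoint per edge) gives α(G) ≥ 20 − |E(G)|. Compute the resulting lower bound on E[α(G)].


E[|E(G)|] = C(20, 2)·p = 190 · (1/160) = 19/16.
E[α(G)] ≥ n − E[|E(G)|] = 20 − 19/16 = 301/16.
Numerically: ≈ 18.8125.
(This is only a lower bound; the true E[α(G)] may be larger.)

E[α(G)] ≥ 301/16 ≈ 18.8125.


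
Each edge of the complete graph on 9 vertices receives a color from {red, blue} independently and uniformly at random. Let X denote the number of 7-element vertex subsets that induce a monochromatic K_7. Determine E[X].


Let X = Σ_S X_S over the C(9, 7) = 36 subsets S of size 7, where X_S = 1 if the K_7 on S is monochromatic.
For a fixed S, the K_7 on S has C(7, 2) = 21 edges. P[all 21 edges red] = (1/2)^21, and likewise for blue, so P[monochromatic] = 2·(1/2)^21 = 2^{1 − 21} = 1/1048576.
Summing: E[X] = C(9, 7) · 2^{1 − 21} = 36 · 1/1048576 = 9/262144.
Numerically: E[X] ≈ 0.00003.

E[X] = C(9,7)·2^(1−C(7,2)) = 9/262144 ≈ 0.00003.


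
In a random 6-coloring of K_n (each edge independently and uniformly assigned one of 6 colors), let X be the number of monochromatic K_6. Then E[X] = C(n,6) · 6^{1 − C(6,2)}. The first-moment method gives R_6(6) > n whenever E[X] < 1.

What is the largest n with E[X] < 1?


We need C(n, 6) · 6^{1 − 15} < 1, i.e. C(n, 6) < 6^{15 − 1} = 78364164096.
Check values of n near the boundary:
  n = 196: C(196, 6) = 72887293024; 72887293024 < 78364164096? YES
  n = 197: C(197, 6) = 75176946208; 75176946208 < 78364164096? YES
  n = 198: C(198, 6) = 77526225777; 77526225777 < 78364164096? YES
  n = 199: C(199, 6) = 79936367511; 79936367511 < 78364164096? NO
The largest n with C(n, 6) < 78364164096 is n = 198 (where E[X] = 25842075259/26121388032 ≈ 0.989307). Hence R_6(6) > 198, i.e. R_6(6) ≥ 199.

Largest n = 198; hence R_6(6) > 198.
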